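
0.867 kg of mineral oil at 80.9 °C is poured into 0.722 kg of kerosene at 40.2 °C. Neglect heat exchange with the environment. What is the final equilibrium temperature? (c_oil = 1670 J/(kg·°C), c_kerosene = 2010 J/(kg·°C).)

T_f ≈ 60.5 °C

Energy conservation, ΣQ = 0:
0.867*1670*(T − 80.9) + 0.722*2010*(T − 40.2) = 0
1447.9(T − 80.9) + 1451.2(T − 40.2) = 0
2899.1 T = 175473
T ≈ 60.53 °C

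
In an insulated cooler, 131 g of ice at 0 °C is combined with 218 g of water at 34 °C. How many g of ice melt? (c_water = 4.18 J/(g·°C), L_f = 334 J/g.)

m_melted ≈ 92.8 g

Heat available from the water dropping to 0 °C: 218·4.18·34 = 30982 J.
To melt every bit of ice: 131·334 = 43754 J.
30982 J < 43754 J, so only part of the ice melts and the system sits at 0 °C.
m_melt = 30982 / L_f = 92.76 g.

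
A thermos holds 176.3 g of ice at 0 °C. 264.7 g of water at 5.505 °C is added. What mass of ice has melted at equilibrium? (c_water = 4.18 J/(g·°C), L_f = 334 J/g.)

m_melted ≈ 18.2 g

Heat available from the water dropping to 0 °C: 264.7·4.18·5.505 = 6091 J.
Fully melting the ice requires m_ice L_f = 176.3·334 = 58884 J.
6091 J < 58884 J, so only part of the ice melts and the system sits at 0 °C.
m_melted·334 = 6091  ⇒  m_melted ≈ 18.24 g.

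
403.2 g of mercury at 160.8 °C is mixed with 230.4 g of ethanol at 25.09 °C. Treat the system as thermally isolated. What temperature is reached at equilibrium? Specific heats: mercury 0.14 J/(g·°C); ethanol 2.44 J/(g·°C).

T_f ≈ 37.5 °C

T_f = Σ m_i c_i T_i / Σ m_i c_i:
T_f = (56.45×160.8 + 562.18×25.09) / (56.45 + 562.18)
    = 23182 / 618.62 ≈ 37.47 °C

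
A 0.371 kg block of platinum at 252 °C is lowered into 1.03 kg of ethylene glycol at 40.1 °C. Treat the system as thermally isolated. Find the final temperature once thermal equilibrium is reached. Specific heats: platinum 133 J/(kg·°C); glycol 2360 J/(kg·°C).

T_f ≈ 44.3 °C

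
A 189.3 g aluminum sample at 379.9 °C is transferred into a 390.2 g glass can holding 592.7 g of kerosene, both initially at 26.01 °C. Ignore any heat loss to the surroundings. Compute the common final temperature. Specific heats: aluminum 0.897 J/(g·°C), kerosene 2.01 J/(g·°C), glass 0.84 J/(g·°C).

T_f ≈ 61.6 °C

T_f = Σ m_i c_i T_i / Σ m_i c_i:
T_f = (169.8*379.9 + 1191.3*26.01 + 327.77*26.01) / (169.8 + 1191.3 + 327.77)
    = 104019 / 1688.9 ≈ 61.59 °C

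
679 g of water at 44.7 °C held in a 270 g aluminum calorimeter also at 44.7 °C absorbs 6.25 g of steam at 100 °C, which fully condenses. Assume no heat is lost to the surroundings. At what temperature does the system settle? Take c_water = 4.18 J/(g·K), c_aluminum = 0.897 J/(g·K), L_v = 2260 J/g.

Energy balance with sensible and latent terms:
steam→water at 100 °C releases m L_v = 6.25·2260 = 14125; condensed water 100 °C→T: 26.12(T − 100); original water: 2838.2(T − 44.7); aluminum cup: 270·0.897·(T − 44.7) = 242.19(T − 44.7)
3106.5 T = 14125 + 2612.5 + 137694 = 154432
T ≈ 49.71 °C (< 100 °C, so full condensation is consistent).

T_f ≈ 49.7 °C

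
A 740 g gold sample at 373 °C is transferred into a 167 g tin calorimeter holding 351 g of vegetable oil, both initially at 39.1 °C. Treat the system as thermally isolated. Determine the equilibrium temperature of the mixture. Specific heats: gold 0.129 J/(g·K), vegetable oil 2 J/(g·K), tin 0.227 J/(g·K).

T_f ≈ 77.3 °C

Conservation of energy gives ΣQ = 0:
740×0.129×(T − 373) + 351×2×(T − 39.1) + 167×0.227×(T − 39.1) = 0
835.37 T = 64537
T = 64537/835.37 ≈ 77.26 °C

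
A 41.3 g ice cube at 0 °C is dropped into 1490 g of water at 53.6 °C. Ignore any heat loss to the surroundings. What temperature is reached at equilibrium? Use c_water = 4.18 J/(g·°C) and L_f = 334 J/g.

Setting the total heat transfer to zero:
latent heat to melt: 41.3×334 = 13794; warm the meltwater: 172.63 T; water: 6228.2(T − 53.6)
6400.8 T = 333832 − 13794 = 320037
T ≈ 50.00 °C. Since T > 0 °C, the all-ice-melts assumption holds.

T_f ≈ 50.0 °C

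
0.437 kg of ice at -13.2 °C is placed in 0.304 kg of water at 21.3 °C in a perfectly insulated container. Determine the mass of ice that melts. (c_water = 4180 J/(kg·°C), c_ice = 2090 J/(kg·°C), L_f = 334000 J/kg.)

m_melted ≈ 0.0449 kg

Heat available from the water dropping to 0 °C: 0.304·4180·21.3 = 27066 J.
Of that, 0.437·2090·13.2 = 12056 J goes to bring the ice to 0 °C, leaving 15010 J.
Melting all 0.437 kg of ice would need 0.437·334000 = 145958 J.
Since 15010 < 145958 J, not all the ice melts; equilibrium is at 0 °C.
Mass melted = 15010/334000 ≈ 0.04494 kg.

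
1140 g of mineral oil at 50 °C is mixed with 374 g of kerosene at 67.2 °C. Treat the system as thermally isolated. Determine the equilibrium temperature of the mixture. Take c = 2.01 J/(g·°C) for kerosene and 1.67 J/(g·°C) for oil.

T_f ≈ 54.9 °C

|Q_kerosene| = |Q_oil|:
374×2.01×(67.2 − T) = 1140×1.67×(T − 50)
751.74(67.2 − T) = 1903.8(T − 50)
2655.5 T = 145707  ⇒  T ≈ 54.87 °C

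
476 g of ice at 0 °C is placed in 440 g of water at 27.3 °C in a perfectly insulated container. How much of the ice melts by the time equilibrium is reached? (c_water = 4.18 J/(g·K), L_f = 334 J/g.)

m_melted ≈ 150 g

Heat available from the water dropping to 0 °C: 440·4.18·27.3 = 50210 J.
Fully melting the ice requires m_ice L_f = 476·334 = 158984 J.
That's not enough to melt it all — equilibrium is at 0 °C with ice remaining.
Mass melted = 50210/334 ≈ 150.3 g.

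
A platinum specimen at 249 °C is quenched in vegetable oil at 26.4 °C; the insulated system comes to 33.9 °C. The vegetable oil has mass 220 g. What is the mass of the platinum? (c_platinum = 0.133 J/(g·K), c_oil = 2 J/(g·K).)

m ≈ 115 g

Energy conservation, ΣQ = 0:
m×0.133×(33.9 − 249) + 220×2×(33.9 − 26.4) = 0
-28.61 m = -3300
m = -3300/-28.61 ≈ 115.4 g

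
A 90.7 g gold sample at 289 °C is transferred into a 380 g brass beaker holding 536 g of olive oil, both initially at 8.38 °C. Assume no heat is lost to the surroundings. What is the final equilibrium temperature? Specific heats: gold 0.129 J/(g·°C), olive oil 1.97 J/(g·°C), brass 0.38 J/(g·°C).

With ΣQ=0 the equilibrium temperature is the m·c-weighted mean:
T_f = (11.7*289 + 1055.9*8.38 + 144.4*8.38) / (11.7 + 1055.9 + 144.4)
    = 13440 / 1212 ≈ 11.09 °C

T_f ≈ 11.1 °C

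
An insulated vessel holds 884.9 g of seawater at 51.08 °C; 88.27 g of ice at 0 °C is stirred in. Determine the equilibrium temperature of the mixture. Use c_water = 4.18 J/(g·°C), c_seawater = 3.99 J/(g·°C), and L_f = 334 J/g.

T_f ≈ 38.7 °C

Taking heat into each body as positive, Σ m c ΔT = 0:
melt ice: 88.27×334 = 29482
  meltwater 0→T: 88.27×4.18×T = 368.97 T
  seawater cools: 884.9×3.99×(T − 51.08) = 3530.8(T − 51.08)
3899.7 T = 180351 − 29482 = 150869
T ≈ 38.69 °C. Since T > 0 °C, the all-ice-melts assumption holds.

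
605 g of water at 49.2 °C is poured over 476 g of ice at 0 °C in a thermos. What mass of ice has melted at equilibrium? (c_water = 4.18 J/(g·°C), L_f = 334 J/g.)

Cooling the water to 0 °C releases 605×4.18×49.2 = 124422 J.
Melting all 476 g of ice would need 476×334 = 158984 J.
Since 124422 < 158984 J, not all the ice melts; equilibrium is at 0 °C.
m_melt = 124422 / L_f = 372.5 g.

m_melted ≈ 373 g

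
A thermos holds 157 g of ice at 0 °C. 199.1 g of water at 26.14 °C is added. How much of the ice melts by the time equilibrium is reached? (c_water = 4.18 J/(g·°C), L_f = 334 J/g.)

Water can give up m c ΔT = 199.1×4.18×26.14 = 21755 J before reaching 0 °C.
Fully melting the ice requires m_ice L_f = 157×334 = 52438 J.
That's not enough to melt it all — equilibrium is at 0 °C with ice remaining.
m_melted×334 = 21755  ⇒  m_melted ≈ 65.13 g.

m_melted ≈ 65.1 g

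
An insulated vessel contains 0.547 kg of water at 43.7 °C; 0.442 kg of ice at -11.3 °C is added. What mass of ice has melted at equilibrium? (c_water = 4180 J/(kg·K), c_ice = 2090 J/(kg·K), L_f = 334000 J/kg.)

Cooling the water to 0 °C releases 0.547·4180·43.7 = 99918 J.
Of that, 0.442·2090·11.3 = 10439 J goes to bring the ice to 0 °C, leaving 89480 J.
To melt every bit of ice: 0.442·334000 = 147628 J.
That's not enough to melt it all — equilibrium is at 0 °C with ice remaining.
Mass melted = 89480/334000 ≈ 0.2679 kg.

m_melted ≈ 0.268 kg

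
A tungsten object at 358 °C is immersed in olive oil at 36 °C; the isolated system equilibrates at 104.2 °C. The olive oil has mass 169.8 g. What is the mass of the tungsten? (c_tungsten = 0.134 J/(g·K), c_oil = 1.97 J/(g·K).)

m ≈ 671 g

Heat lost by the tungsten = heat gained by the oil:
m·0.134·(358 − 104.2) = 169.8·1.97·(104.2 − 36)
34.01 m = 22813  ⇒  m ≈ 670.8 g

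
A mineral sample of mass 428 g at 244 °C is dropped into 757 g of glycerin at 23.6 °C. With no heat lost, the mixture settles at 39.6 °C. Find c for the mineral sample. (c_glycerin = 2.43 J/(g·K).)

Heat lost by the mineral sample = heat gained by the glycerin:
428·c·(244 − 39.6) = 757·2.43·(39.6 − 23.6)
87483 c = 29432  ⇒  c ≈ 0.3364 J/(g·K)

c ≈ 0.336 J/(g·K)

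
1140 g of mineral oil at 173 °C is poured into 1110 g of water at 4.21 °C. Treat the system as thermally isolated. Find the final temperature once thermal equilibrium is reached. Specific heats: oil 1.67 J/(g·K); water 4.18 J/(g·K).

With ΣQ=0 the equilibrium temperature is the m·c-weighted mean:
T_f = (1903.8·173 + 4639.8·4.21) / (1903.8 + 4639.8)
    = 348891 / 6543.6 ≈ 53.32 °C

T_f ≈ 53.3 °C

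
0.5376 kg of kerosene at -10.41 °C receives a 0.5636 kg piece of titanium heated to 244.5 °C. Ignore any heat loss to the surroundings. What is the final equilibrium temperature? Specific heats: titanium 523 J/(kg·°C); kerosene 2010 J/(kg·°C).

T_f ≈ 44.2 °C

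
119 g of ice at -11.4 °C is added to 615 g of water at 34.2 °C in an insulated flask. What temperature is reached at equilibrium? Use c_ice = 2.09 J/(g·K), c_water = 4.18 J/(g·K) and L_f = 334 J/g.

T_f ≈ 14.8 °C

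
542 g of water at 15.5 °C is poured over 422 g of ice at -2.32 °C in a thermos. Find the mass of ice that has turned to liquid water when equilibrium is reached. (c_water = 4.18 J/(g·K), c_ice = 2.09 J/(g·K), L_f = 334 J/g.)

m_melted ≈ 99 g

Water can give up m c ΔT = 542×4.18×15.5 = 35116 J before reaching 0 °C.
Warming the ice to 0 °C takes 422×2.09×2.32 = 2046.2 J, leaving 33070 J for melting.
To melt every bit of ice: 422×334 = 140948 J.
Since 33070 < 140948 J, not all the ice melts; equilibrium is at 0 °C.
m_melt = 33070 / L_f = 99.01 g.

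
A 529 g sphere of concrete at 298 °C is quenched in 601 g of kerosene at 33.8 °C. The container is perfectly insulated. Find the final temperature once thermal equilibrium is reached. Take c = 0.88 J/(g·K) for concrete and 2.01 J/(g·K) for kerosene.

Heat gained plus heat lost sum to zero:
529·0.88·(T − 298) + 601·2.01·(T − 33.8) = 0
465.52(T − 298) + 1208(T − 33.8) = 0
1673.5 T = 179556
T = 179556 / 1673.5 = 107 °C

T_f ≈ 107.3 °C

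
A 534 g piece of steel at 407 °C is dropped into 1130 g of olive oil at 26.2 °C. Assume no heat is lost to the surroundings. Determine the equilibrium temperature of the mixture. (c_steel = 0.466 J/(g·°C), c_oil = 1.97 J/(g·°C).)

T_f ≈ 64.5 °C

Set heat shed by the hot body equal to heat absorbed by the cold body:
534*0.466*(407 − T) = 1130*1.97*(T − 26.2)
248.84(407 − T) = 2226.1(T − 26.2)
2474.9 T = 159603  ⇒  T ≈ 64.49 °C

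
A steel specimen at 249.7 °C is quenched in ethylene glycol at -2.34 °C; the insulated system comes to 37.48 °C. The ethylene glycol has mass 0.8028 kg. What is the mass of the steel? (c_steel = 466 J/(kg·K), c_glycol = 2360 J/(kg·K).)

m ≈ 0.763 kg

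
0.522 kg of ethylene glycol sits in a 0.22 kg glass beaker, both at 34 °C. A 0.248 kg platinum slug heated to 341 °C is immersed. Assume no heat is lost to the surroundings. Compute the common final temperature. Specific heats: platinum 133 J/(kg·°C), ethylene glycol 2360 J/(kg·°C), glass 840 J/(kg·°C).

T_f ≈ 41.0 °C

Taking heat into each body as positive, Σ m c ΔT = 0:
0.248·133·(T − 341) + 0.522·2360·(T − 34) + 0.22·840·(T − 34) = 0
1449.7 T = 59416
T ≈ 40.98 °C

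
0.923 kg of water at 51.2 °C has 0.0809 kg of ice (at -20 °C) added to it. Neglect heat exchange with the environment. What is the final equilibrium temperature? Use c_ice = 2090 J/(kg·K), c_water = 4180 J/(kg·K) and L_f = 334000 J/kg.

T_f ≈ 39.8 °C

Taking heat into each body as positive, Σ m c ΔT = 0:
warm ice to 0 °C: 0.0809×2090×(0 − (-20)) = 3381.6; melt ice: 0.0809×334000 = 27021; warm the meltwater: 338.16 T; water: 3858.1(T − 51.2)
4196.3 T = 197537 − 30402 = 167135
T ≈ 39.83 °C (positive, so assuming full melt was valid).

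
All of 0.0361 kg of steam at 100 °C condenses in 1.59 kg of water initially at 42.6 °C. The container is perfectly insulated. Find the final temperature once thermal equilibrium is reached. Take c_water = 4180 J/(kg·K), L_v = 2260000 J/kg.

T_f ≈ 55.9 °C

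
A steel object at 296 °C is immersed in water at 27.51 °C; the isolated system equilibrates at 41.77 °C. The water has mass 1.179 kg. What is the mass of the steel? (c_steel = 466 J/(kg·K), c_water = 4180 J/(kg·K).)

m ≈ 0.593 kg

Taking heat into each body as positive, Σ m c ΔT = 0:
m·466·(41.77 − 296) + 1.179·4180·(41.77 − 27.51) = 0
-118471 m = -70276
m = -70276/-118471 ≈ 0.5932 kg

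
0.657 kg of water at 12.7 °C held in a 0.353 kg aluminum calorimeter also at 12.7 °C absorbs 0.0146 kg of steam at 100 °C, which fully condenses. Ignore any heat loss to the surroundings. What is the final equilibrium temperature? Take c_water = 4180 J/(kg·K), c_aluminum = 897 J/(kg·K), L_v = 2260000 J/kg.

T_f ≈ 25.0 °C

Energy balance with sensible and latent terms:
condense steam: −0.0146×2260000 = −32996
  condensed water 100 °C→T: 61.03(T − 100)
  original water: 2746.3(T − 12.7)
  aluminum cup: 0.353×897×(T − 12.7) = 316.64(T − 12.7)
3123.9 T = 32996 + 6102.8 + 38899 = 77998
T ≈ 24.97 °C, under the boiling point, so the assumption holds.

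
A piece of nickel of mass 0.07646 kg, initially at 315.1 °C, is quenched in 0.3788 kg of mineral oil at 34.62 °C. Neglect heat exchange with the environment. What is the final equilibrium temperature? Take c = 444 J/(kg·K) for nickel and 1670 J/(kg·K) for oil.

Heat lost by the nickel equals heat gained by the oil:
0.07646×444×(315.1 − T) = 0.3788×1670×(T − 34.62)
33.95(315.1 − T) = 632.6(T − 34.62)
666.54 T = 32598  ⇒  T ≈ 48.91 °C

T_f ≈ 48.9 °C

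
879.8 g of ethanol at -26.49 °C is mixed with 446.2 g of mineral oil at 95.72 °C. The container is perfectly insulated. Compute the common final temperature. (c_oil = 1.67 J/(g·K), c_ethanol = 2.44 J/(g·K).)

Conservation of energy gives ΣQ = 0:
446.2×1.67×(T − 95.72) + 879.8×2.44×(T − (-26.49)) = 0
745.15(T − 95.72) + 2146.7(T − (-26.49)) = 0
2891.9 T = 14460
T = 14460 / 2891.9 = 5 °C

T_f ≈ 5.0 °C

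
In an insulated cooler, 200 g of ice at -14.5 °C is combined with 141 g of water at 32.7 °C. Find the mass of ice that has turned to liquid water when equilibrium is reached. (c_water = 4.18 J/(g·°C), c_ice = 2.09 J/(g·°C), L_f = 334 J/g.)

m_melted ≈ 39.6 g

Water can give up m c ΔT = 141·4.18·32.7 = 19273 J before reaching 0 °C.
Of that, 200·2.09·14.5 = 6061 J goes to bring the ice to 0 °C, leaving 13212 J.
Fully melting the ice requires m_ice L_f = 200·334 = 66800 J.
Since 13212 < 66800 J, not all the ice melts; equilibrium is at 0 °C.
Mass melted = 13212/334 ≈ 39.56 g.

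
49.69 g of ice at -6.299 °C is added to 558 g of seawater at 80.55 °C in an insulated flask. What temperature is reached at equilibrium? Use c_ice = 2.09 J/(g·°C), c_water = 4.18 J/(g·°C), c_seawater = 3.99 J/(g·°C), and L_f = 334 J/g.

T_f ≈ 66.6 °C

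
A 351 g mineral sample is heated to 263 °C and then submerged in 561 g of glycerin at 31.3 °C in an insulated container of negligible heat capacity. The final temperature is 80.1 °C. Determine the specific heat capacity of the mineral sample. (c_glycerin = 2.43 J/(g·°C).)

c ≈ 1.04 J/(g·°C)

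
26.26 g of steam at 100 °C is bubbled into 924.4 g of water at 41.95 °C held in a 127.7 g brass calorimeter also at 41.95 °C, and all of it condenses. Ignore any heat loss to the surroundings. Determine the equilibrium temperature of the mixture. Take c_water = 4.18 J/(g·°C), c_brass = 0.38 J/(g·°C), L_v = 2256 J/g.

T_f ≈ 58.3 °C

Net heat exchanged in the isolated system is zero:
latent heat released on condensation: 26.26×2256 = 59243
  condensed water 100 °C→T: 109.77(T − 100)
  water warms: 924.4×4.18×(T − 41.95) = 3864(T − 41.95)
  brass cup: 127.7×0.38×(T − 41.95) = 48.53(T − 41.95)
4022.3 T = 59243 + 10977 + 164130 = 234349
T ≈ 58.26 °C — below 100 °C, confirming all the steam condensed.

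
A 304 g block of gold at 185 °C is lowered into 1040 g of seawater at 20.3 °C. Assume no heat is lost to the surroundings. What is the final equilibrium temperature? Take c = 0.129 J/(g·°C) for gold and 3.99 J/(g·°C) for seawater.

Setting the total heat transfer to zero:
304·0.129·(T − 185) + 1040·3.99·(T − 20.3) = 0
39.22(T − 185) + 4149.6(T − 20.3) = 0
(39.22 + 4149.6) T = 39.22·185 + 4149.6·20.3
T = 91492 / 4188.8 = 21.8 °C

T_f ≈ 21.8 °C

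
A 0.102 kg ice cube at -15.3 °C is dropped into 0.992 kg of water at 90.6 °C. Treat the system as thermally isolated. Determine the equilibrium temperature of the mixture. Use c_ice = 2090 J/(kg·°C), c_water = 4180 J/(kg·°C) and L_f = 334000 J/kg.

Energy balance with sensible and latent terms:
warm ice to 0 °C: 0.102×2090×(0 − (-15.3)) = 3261.7
  fusion: m_ice L_f = 0.102×334000 = 34068
  meltwater 0→T: 0.102×4180×T = 426.36 T
  water: 4146.6(T − 90.6)
4572.9 T = 375678 − 37330 = 338349
T ≈ 73.99 °C. Since T > 0 °C, the all-ice-melts assumption holds.

T_f ≈ 74.0 °C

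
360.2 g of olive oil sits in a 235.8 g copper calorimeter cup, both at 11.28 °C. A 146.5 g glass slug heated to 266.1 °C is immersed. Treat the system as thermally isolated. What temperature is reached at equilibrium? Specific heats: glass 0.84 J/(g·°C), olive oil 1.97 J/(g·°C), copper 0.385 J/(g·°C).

T_f ≈ 45.2 °C

Setting the total heat transfer to zero:
146.5×0.84×(T − 266.1) + 360.2×1.97×(T − 11.28) + 235.8×0.385×(T − 11.28) = 0
123.06(T − 266.1) + 709.59(T − 11.28) + 90.78(T − 11.28) = 0
923.44 T = 41775
T = 41775/923.44 ≈ 45.24 °C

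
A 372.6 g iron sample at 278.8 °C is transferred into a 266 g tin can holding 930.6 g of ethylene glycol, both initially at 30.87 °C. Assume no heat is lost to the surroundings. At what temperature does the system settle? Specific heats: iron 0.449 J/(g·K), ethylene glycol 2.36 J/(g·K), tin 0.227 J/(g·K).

Net heat exchanged in the isolated system is zero:
372.6*0.449*(T − 278.8) + 930.6*2.36*(T − 30.87) + 266*0.227*(T − 30.87) = 0
167.3(T − 278.8) + 2196.2(T − 30.87) + 60.38(T − 30.87) = 0
(167.3 + 2196.2 + 60.38) T = 167.3*278.8 + 2196.2*30.87 + 60.38*30.87
T = 116304 / 2423.9 = 48 °C

T_f ≈ 48.0 °C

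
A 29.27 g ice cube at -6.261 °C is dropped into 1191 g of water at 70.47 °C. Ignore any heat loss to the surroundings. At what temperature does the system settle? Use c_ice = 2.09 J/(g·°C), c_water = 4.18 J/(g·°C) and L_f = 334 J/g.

Energy conservation, ΣQ = 0:
ice -6.261→0 °C: 29.27·2.09·6.261 = 383.01
  fusion: m_ice L_f = 29.27·334 = 9776.2
  meltwater 0→T: 29.27·4.18·T = 122.35 T
  water: 4978.4(T − 70.47)
5100.7 T = 350826 − 10159 = 340667
T ≈ 66.79 °C (positive, so assuming full melt was valid).

T_f ≈ 66.8 °C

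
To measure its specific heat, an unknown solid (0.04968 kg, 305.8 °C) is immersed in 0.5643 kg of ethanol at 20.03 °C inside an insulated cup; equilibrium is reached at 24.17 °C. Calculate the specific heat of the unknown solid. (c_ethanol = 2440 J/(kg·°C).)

c ≈ 407 J/(kg·°C)

Heat lost by the unknown solid = heat gained by the ethanol:
0.04968×c×(305.8 − 24.17) = 0.5643×2440×(24.17 − 20.03)
13.99 c = 5700.3  ⇒  c ≈ 407.4 J/(kg·°C)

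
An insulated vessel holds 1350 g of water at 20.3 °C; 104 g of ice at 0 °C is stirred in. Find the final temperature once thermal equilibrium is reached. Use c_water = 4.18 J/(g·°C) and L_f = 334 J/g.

T_f ≈ 13.1 °C

Sum of m c ΔT and latent-heat terms is zero:
melt ice: 104×334 = 34736
  meltwater 0→T: 104×4.18×T = 434.72 T
  water cools: 1350×4.18×(T − 20.3) = 5643(T − 20.3)
6077.7 T = 114553 − 34736 = 79817
T ≈ 13.13 °C (positive, so assuming full melt was valid).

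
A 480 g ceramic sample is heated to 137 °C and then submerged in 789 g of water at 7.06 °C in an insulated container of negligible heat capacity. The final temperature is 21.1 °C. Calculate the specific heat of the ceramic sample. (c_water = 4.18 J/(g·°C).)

c ≈ 0.832 J/(g·°C)

Heat lost by the ceramic sample = heat gained by the water:
480×c×(137 − 21.1) = 789×4.18×(21.1 − 7.06)
55632 c = 46304  ⇒  c ≈ 0.8323 J/(g·°C)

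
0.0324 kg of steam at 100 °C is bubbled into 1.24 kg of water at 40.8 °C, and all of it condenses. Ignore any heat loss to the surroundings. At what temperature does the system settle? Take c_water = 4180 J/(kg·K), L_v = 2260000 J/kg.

Heat gained plus heat lost sum to zero:
condense steam: −0.0324×2260000 = −73224
  condensate cools 100→T: 0.0324×4180×(T − 100) = 135.43(T − 100)
  water warms: 1.24×4180×(T − 40.8) = 5183.2(T − 40.8)
5318.6 T = 73224 + 13543 + 211475 = 298242
T ≈ 56.07 °C (< 100 °C, so full condensation is consistent).

T_f ≈ 56.1 °C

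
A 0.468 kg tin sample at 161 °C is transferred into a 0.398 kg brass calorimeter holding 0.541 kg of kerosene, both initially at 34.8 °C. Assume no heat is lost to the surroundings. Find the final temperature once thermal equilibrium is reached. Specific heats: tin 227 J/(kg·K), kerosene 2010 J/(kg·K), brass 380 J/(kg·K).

Net heat exchanged in the isolated system is zero:
0.468·227·(T − 161) + 0.541·2010·(T − 34.8) + 0.398·380·(T − 34.8) = 0
106.24(T − 161) + 1087.4(T − 34.8) + 151.24(T − 34.8) = 0
1344.9 T = 60209
T = 60209 / 1344.9 = 44.8 °C

T_f ≈ 44.8 °C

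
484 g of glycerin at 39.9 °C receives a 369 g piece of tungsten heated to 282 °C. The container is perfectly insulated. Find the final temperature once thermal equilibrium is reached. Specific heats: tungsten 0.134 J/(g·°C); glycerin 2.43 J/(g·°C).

T_f ≈ 49.7 °C

With ΣQ=0 the equilibrium temperature is the m·c-weighted mean:
T_f = (49.45*282 + 1176.1*39.9) / (49.45 + 1176.1)
    = 60871 / 1225.6 ≈ 49.67 °C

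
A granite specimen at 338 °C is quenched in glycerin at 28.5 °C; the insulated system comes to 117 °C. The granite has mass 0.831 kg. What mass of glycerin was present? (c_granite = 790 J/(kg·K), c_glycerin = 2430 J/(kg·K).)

Heat lost by the granite = heat gained by the glycerin:
0.831×790×(338 − 117) = m×2430×(117 − 28.5)
215055 m = 145084  ⇒  m ≈ 0.6746 kg

m ≈ 0.675 kg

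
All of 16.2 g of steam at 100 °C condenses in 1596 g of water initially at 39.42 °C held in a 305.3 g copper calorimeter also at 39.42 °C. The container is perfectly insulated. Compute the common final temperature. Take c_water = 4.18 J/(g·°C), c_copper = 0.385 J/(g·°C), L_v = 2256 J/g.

Energy balance with sensible and latent terms:
latent heat released on condensation: 16.2×2256 = 36547; condensed water 100 °C→T: 67.72(T − 100); water warms: 1596×4.18×(T − 39.42) = 6671.3(T − 39.42); cup: 117.54(T − 39.42)
6856.5 T = 36547 + 6771.6 + 267615 = 310934
T ≈ 45.35 °C — below 100 °C, confirming all the steam condensed.

T_f ≈ 45.3 °C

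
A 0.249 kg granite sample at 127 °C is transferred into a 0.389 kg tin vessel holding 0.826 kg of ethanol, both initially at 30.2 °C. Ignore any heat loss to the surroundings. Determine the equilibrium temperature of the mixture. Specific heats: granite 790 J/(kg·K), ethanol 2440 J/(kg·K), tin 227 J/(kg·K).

T_f = Σ m_i c_i T_i / Σ m_i c_i:
T_f = (196.71×127 + 2015.4×30.2 + 88.3×30.2) / (196.71 + 2015.4 + 88.3)
    = 88515 / 2300.5 ≈ 38.48 °C

T_f ≈ 38.5 °C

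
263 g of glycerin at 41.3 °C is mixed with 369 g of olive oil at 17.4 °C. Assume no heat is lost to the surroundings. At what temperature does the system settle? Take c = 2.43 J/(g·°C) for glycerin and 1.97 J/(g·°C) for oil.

With ΣQ=0 the equilibrium temperature is the m·c-weighted mean:
T_f = (639.09·41.3 + 726.93·17.4) / (639.09 + 726.93)
    = 39043 / 1366 ≈ 28.58 °C

T_f ≈ 28.6 °C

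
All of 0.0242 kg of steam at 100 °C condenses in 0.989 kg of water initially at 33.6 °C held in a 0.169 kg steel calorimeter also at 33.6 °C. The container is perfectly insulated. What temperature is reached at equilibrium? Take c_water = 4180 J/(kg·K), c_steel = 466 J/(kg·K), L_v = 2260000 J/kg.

T_f ≈ 47.8 °C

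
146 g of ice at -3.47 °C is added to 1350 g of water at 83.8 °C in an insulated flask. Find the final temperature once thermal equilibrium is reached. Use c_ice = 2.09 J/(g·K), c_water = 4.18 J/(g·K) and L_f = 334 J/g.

T_f ≈ 67.7 °C

Energy conservation, ΣQ = 0:
warm ice to 0 °C: 146·2.09·(0 − (-3.47)) = 1058.8; latent heat to melt: 146·334 = 48764; meltwater 0→T: 146·4.18·T = 610.28 T; water cools: 1350·4.18·(T − 83.8) = 5643(T − 83.8)
6253.3 T = 472883 − 49823 = 423061
T ≈ 67.65 °C (positive, so assuming full melt was valid).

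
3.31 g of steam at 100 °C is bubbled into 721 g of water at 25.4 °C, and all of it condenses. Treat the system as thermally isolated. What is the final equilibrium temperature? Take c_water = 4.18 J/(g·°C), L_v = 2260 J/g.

T_f ≈ 28.2 °C

Energy conservation, ΣQ = 0:
steam→water at 100 °C releases m L_v = 3.31·2260 = 7480.6; condensed water 100 °C→T: 13.84(T − 100); original water: 3013.8(T − 25.4)
3027.6 T = 7480.6 + 1383.6 + 76550 = 85414
T ≈ 28.21 °C (< 100 °C, so full condensation is consistent).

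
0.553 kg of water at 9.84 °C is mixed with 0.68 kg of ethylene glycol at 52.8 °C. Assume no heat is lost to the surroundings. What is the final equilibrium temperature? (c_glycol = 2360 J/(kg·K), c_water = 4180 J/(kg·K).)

Setting the total heat transfer to zero:
0.68*2360*(T − 52.8) + 0.553*4180*(T − 9.84) = 0
1604.8(T − 52.8) + 2311.5(T − 9.84) = 0
(1604.8 + 2311.5) T = 1604.8*52.8 + 2311.5*9.84
T ≈ 27.44 °C

T_f ≈ 27.4 °C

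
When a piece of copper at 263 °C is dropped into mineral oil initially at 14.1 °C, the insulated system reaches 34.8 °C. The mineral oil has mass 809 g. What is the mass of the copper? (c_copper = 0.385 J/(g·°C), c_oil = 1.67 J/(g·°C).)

|Q_copper| = |Q_oil|:
m×0.385×(263 − 34.8) = 809×1.67×(34.8 − 14.1)
87.86 m = 27966  ⇒  m ≈ 318.3 g

m ≈ 318 g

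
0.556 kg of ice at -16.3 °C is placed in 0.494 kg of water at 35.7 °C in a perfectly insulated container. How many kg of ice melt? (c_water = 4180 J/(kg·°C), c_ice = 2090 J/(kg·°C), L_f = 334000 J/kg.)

m_melted ≈ 0.164 kg

Cooling the water to 0 °C releases 0.494×4180×35.7 = 73718 J.
Of that, 0.556×2090×16.3 = 18941 J goes to bring the ice to 0 °C, leaving 54776 J.
Fully melting the ice requires m_ice L_f = 0.556×334000 = 185704 J.
54776 J < 185704 J, so only part of the ice melts and the system sits at 0 °C.
m_melted×334000 = 54776  ⇒  m_melted ≈ 0.164 kg.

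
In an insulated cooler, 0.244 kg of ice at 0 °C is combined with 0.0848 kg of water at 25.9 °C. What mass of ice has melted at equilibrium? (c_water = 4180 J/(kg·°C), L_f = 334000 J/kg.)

Water can give up m c ΔT = 0.0848·4180·25.9 = 9180.6 J before reaching 0 °C.
To melt every bit of ice: 0.244·334000 = 81496 J.
9180.6 J < 81496 J, so only part of the ice melts and the system sits at 0 °C.
Mass melted = 9180.6/334000 ≈ 0.02749 kg.

m_melted ≈ 0.0275 kg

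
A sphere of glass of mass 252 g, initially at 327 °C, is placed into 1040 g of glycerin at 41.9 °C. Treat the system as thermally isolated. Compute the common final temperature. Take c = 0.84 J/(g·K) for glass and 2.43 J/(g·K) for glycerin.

Let T be the final temperature. ΣQ_i = 0:
252×0.84×(T − 327) + 1040×2.43×(T − 41.9) = 0
211.68(T − 327) + 2527.2(T − 41.9) = 0
(211.68 + 2527.2) T = 211.68×327 + 2527.2×41.9
T ≈ 63.93 °C

T_f ≈ 63.9 °C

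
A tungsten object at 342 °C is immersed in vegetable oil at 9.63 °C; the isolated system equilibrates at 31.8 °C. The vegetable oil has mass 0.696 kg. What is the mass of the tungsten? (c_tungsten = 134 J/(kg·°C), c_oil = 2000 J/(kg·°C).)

Heat gained plus heat lost sum to zero:
m·134·(31.8 − 342) + 0.696·2000·(31.8 − 9.63) = 0
-41567 m = -30861
m = -30861/-41567 ≈ 0.7424 kg

m ≈ 0.742 kg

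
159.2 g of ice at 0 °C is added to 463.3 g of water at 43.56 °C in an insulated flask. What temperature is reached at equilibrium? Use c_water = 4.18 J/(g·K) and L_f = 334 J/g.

T_f ≈ 12.0 °C

Energy conservation, ΣQ = 0:
melt ice: 159.2×334 = 53173; meltwater 0→T: 159.2×4.18×T = 665.46 T; water: 1936.6(T − 43.56)
2602 T = 84358 − 53173 = 31185
T ≈ 11.98 °C — above 0 °C, consistent with complete melting.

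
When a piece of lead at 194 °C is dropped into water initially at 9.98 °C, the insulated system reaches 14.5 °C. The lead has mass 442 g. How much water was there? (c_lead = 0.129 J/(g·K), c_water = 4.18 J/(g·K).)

Taking heat into each body as positive, Σ m c ΔT = 0:
442·0.129·(14.5 − 194) + m·4.18·(14.5 − 9.98) = 0
18.89 m = 10235
m = 10235/18.89 ≈ 541.7 g

m ≈ 542 g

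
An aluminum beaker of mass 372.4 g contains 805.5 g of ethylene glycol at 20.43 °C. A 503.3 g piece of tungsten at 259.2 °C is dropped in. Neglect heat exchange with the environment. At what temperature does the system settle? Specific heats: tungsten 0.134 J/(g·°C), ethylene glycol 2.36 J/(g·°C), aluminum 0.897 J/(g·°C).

T_f ≈ 27.4 °C

T_f = Σ m_i c_i T_i / Σ m_i c_i:
T_f = (67.44*259.2 + 1901*20.43 + 334.04*20.43) / (67.44 + 1901 + 334.04)
    = 63143 / 2302.5 ≈ 27.42 °C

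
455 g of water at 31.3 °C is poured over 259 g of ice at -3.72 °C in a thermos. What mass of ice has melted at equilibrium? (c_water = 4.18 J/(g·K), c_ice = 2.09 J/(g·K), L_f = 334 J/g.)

Water can give up m c ΔT = 455·4.18·31.3 = 59529 J before reaching 0 °C.
Warming the ice to 0 °C takes 259·2.09·3.72 = 2013.7 J, leaving 57516 J for melting.
Fully melting the ice requires m_ice L_f = 259·334 = 86506 J.
Since 57516 < 86506 J, not all the ice melts; equilibrium is at 0 °C.
Mass melted = 57516/334 ≈ 172.2 g.

m_melted ≈ 172 g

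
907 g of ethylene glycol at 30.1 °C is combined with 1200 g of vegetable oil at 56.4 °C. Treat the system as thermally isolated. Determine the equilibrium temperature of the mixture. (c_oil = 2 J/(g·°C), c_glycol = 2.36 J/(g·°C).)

Heat lost by the oil equals heat gained by the glycol:
1200*2*(56.4 − T) = 907*2.36*(T − 30.1)
2400(56.4 − T) = 2140.5(T − 30.1)
4540.5 T = 199790  ⇒  T ≈ 44.00 °C

T_f ≈ 44.0 °C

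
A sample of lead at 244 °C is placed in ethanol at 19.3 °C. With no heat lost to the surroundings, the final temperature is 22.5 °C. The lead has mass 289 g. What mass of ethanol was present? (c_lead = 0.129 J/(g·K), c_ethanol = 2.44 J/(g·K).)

m ≈ 1060 g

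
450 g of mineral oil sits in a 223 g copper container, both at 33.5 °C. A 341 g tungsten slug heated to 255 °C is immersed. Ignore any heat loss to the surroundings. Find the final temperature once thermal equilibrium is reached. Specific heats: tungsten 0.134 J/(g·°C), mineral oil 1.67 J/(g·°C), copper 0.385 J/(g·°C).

Taking heat into each body as positive, Σ m c ΔT = 0:
341*0.134*(T − 255) + 450*1.67*(T − 33.5) + 223*0.385*(T − 33.5) = 0
45.69(T − 255) + 751.5(T − 33.5) + 85.86(T − 33.5) = 0
(45.69 + 751.5 + 85.86) T = 45.69*255 + 751.5*33.5 + 85.86*33.5
T = 39703/883.05 ≈ 44.96 °C

T_f ≈ 45.0 °C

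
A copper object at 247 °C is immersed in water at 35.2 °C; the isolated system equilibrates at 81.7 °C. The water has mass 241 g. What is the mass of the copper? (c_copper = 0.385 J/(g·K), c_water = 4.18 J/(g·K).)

m ≈ 736 g

|Q_copper| = |Q_water|:
m·0.385·(247 − 81.7) = 241·4.18·(81.7 − 35.2)
63.64 m = 46843  ⇒  m ≈ 736.1 g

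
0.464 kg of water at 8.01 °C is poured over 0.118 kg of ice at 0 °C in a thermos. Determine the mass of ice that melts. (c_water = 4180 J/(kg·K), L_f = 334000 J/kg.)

m_melted ≈ 0.0465 kg

Water can give up m c ΔT = 0.464×4180×8.01 = 15536 J before reaching 0 °C.
Fully melting the ice requires m_ice L_f = 0.118×334000 = 39412 J.
Since 15536 < 39412 J, not all the ice melts; equilibrium is at 0 °C.
Mass melted = 15536/334000 ≈ 0.04651 kg.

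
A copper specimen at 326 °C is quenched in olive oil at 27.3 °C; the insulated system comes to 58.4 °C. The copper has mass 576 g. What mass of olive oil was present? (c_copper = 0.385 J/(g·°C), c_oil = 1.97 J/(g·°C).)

|Q_copper| = |Q_oil|:
576·0.385·(326 − 58.4) = m·1.97·(58.4 − 27.3)
61.27 m = 59343  ⇒  m ≈ 968.6 g

m ≈ 969 g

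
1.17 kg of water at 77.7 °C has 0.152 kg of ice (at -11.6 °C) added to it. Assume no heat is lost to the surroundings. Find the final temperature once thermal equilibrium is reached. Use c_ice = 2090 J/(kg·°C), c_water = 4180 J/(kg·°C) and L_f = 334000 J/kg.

Let T be the final temperature. ΣQ_i = 0:
ice -11.6→0 °C: 0.152·2090·11.6 = 3685.1; fusion: m_ice L_f = 0.152·334000 = 50768; meltwater 0→T: 0.152·4180·T = 635.36 T; water cools: 1.17·4180·(T − 77.7) = 4890.6(T − 77.7)
5526 T = 380000 − 54453 = 325547
T ≈ 58.91 °C. Since T > 0 °C, the all-ice-melts assumption holds.

T_f ≈ 58.9 °C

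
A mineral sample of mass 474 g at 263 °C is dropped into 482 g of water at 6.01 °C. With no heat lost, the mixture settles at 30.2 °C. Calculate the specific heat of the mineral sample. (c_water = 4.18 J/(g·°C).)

Let T be the final temperature. ΣQ_i = 0:
474·c·(30.2 − 263) + 482·4.18·(30.2 − 6.01) = 0
-110347 c = -48737
c = -48737/-110347 ≈ 0.4417 J/(g·°C)

c ≈ 0.442 J/(g·°C)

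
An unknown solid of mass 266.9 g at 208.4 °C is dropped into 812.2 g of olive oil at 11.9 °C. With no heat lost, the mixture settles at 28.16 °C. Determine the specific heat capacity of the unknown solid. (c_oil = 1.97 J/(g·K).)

c ≈ 0.541 J/(g·K)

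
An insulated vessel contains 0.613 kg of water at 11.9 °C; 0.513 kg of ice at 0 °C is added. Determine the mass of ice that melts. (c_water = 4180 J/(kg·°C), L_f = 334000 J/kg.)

Heat available from the water dropping to 0 °C: 0.613·4180·11.9 = 30492 J.
Fully melting the ice requires m_ice L_f = 0.513·334000 = 171342 J.
That's not enough to melt it all — equilibrium is at 0 °C with ice remaining.
Mass melted = 30492/334000 ≈ 0.09129 kg.

m_melted ≈ 0.0913 kg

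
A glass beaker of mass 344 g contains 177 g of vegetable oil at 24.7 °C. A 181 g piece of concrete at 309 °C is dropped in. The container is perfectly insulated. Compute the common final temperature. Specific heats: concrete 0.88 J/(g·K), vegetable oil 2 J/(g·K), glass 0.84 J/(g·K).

Net heat exchanged in the isolated system is zero:
181·0.88·(T − 309) + 177·2·(T − 24.7) + 344·0.84·(T − 24.7) = 0
802.24 T = 65099
T = 65099/802.24 ≈ 81.15 °C

T_f ≈ 81.1 °C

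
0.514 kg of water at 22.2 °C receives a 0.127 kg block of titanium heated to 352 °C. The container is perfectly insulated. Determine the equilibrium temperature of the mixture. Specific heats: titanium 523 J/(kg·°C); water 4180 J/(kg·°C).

T_f ≈ 32.1 °C

|Q_titanium| = |Q_water|:
0.127*523*(352 − T) = 0.514*4180*(T − 22.2)
66.42(352 − T) = 2148.5(T − 22.2)
2214.9 T = 71077  ⇒  T ≈ 32.09 °C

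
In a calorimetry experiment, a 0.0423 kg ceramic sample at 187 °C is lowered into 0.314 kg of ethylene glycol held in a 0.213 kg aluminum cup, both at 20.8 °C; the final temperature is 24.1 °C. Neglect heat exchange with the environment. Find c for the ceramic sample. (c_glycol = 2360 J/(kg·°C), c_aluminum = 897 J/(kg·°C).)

c ≈ 446 J/(kg·°C)

Energy conservation, ΣQ = 0:
0.0423×c×(24.1 − 187) + 0.314×2360×(24.1 − 20.8) + 0.213×897×(24.1 − 20.8) = 0
-6.891 c = -3075.9
c = -3075.9/-6.891 ≈ 446.4 J/(kg·°C)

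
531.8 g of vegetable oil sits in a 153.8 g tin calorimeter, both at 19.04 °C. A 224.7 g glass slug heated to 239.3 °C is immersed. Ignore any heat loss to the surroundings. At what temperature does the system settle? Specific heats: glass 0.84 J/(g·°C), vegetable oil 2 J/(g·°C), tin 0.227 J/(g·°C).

Energy conservation, ΣQ = 0:
224.7·0.84·(T − 239.3) + 531.8·2·(T − 19.04) + 153.8·0.227·(T − 19.04) = 0
188.75(T − 239.3) + 1063.6(T − 19.04) + 34.91(T − 19.04) = 0
(188.75 + 1063.6 + 34.91) T = 188.75·239.3 + 1063.6·19.04 + 34.91·19.04
T = 66083/1287.3 ≈ 51.34 °C

T_f ≈ 51.3 °C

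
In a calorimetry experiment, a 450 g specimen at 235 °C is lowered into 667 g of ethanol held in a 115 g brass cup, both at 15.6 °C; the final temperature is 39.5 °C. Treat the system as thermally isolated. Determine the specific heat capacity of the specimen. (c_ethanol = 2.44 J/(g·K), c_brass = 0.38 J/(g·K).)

c ≈ 0.454 J/(g·K)

Setting the total heat transfer to zero:
450×c×(39.5 − 235) + 667×2.44×(39.5 − 15.6) + 115×0.38×(39.5 − 15.6) = 0
-87975 c = -39941
c = -39941/-87975 ≈ 0.454 J/(g·K)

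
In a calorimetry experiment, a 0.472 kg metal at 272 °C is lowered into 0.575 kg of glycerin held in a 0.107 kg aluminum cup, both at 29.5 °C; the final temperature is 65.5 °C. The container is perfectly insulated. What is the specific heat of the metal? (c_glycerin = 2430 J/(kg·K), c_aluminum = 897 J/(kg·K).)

Conservation of energy gives ΣQ = 0:
0.472×c×(65.5 − 272) + 0.575×2430×(65.5 − 29.5) + 0.107×897×(65.5 − 29.5) = 0
-97.47 c = -53756
c = -53756/-97.47 ≈ 551.5 J/(kg·K)

c ≈ 552 J/(kg·K)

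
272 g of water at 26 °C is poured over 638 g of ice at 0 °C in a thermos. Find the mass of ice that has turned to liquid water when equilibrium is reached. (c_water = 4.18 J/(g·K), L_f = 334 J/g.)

m_melted ≈ 88.5 g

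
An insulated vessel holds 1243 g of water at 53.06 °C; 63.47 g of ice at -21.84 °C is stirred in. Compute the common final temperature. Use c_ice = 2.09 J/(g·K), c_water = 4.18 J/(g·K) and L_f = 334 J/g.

T_f ≈ 46.1 °C

Energy balance with sensible and latent terms:
warm ice to 0 °C: 63.47·2.09·(0 − (-21.84)) = 2897.1; melt ice: 63.47·334 = 21199; warm the meltwater: 265.3 T; water cools: 1243·4.18·(T − 53.06) = 5195.7(T − 53.06)
5461 T = 275686 − 24096 = 251590
T ≈ 46.07 °C. Since T > 0 °C, the all-ice-melts assumption holds.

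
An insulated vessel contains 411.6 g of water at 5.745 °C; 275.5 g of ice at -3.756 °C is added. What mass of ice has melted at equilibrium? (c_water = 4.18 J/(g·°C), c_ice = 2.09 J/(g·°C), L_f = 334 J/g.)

Heat available from the water dropping to 0 °C: 411.6·4.18·5.745 = 9884.2 J.
Warming the ice to 0 °C takes 275.5·2.09·3.756 = 2162.7 J, leaving 7721.5 J for melting.
Melting all 275.5 g of ice would need 275.5·334 = 92017 J.
7721.5 J < 92017 J, so only part of the ice melts and the system sits at 0 °C.
Mass melted = 7721.5/334 ≈ 23.12 g.

m_melted ≈ 23.1 g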